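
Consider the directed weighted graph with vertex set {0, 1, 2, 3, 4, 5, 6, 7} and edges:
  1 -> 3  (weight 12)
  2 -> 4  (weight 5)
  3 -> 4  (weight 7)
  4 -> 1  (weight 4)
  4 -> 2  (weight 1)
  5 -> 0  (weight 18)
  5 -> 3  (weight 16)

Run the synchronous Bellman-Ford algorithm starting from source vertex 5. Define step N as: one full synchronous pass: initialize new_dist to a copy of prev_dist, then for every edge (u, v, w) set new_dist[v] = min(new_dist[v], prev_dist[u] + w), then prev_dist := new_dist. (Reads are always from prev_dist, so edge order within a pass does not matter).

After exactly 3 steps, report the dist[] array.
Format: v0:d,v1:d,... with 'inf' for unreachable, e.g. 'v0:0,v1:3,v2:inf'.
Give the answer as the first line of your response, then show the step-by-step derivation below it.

v0:18,v1:27,v2:24,v3:16,v4:23,v5:0,v6:inf,v7:inf

step 1: dist = v0:18,v1:inf,v2:inf,v3:16,v4:inf,v5:0,v6:inf,v7:inf
step 2: dist = v0:18,v1:inf,v2:inf,v3:16,v4:23,v5:0,v6:inf,v7:inf
step 3: dist = v0:18,v1:27,v2:24,v3:16,v4:23,v5:0,v6:inf,v7:inf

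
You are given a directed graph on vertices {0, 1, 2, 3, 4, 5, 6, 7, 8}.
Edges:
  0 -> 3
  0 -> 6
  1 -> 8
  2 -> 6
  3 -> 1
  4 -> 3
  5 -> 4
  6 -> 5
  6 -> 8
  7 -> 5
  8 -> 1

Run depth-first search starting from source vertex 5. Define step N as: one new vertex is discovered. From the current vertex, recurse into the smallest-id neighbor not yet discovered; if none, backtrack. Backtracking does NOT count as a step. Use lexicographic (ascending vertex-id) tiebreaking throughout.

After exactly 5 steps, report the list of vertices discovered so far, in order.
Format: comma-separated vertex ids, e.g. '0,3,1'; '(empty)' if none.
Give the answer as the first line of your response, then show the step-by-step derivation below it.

5,4,3,1,8

step 1: discover 5; path=5; order=5
step 2: discover 4; path=5>4; order=5,4
step 3: discover 3; path=5>4>3; order=5,4,3
step 4: discover 1; path=5>4>3>1; order=5,4,3,1
step 5: discover 8; path=5>4>3>1>8; order=5,4,3,1,8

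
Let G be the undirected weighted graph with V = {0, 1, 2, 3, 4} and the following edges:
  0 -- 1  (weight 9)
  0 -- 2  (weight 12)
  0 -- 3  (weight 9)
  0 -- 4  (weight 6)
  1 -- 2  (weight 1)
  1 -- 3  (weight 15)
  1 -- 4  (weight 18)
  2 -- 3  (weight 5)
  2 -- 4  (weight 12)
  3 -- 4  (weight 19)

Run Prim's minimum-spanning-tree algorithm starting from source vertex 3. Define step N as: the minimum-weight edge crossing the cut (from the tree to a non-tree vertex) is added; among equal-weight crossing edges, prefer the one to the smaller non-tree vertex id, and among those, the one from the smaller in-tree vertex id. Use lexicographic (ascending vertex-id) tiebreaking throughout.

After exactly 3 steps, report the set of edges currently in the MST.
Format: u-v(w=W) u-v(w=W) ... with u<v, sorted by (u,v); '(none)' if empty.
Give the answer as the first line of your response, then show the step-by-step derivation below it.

0-1(w=9) 1-2(w=1) 2-3(w=5)

step 1: add edge 2-3 (w=5); MST = {2-3(w=5)}
step 2: add edge 1-2 (w=1); MST = {1-2(w=1) 2-3(w=5)}
step 3: add edge 0-1 (w=9); MST = {0-1(w=9) 1-2(w=1) 2-3(w=5)}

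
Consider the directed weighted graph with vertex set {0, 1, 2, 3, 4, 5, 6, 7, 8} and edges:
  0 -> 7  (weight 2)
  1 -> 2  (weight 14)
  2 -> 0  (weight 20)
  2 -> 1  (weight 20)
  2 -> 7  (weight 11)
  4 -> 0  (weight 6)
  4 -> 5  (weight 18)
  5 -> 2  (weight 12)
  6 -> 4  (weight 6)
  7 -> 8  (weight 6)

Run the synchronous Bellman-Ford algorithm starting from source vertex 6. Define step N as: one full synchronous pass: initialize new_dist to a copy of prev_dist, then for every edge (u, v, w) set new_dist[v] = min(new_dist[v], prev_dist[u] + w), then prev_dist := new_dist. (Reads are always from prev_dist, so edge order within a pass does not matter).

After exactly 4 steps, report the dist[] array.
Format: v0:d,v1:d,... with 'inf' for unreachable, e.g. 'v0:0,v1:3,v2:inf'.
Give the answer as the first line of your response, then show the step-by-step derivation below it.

v0:12,v1:56,v2:36,v3:inf,v4:6,v5:24,v6:0,v7:14,v8:20

step 1: dist = v0:inf,v1:inf,v2:inf,v3:inf,v4:6,v5:inf,v6:0,v7:inf,v8:inf
step 2: dist = v0:12,v1:inf,v2:inf,v3:inf,v4:6,v5:24,v6:0,v7:inf,v8:inf
step 3: dist = v0:12,v1:inf,v2:36,v3:inf,v4:6,v5:24,v6:0,v7:14,v8:inf
step 4: dist = v0:12,v1:56,v2:36,v3:inf,v4:6,v5:24,v6:0,v7:14,v8:20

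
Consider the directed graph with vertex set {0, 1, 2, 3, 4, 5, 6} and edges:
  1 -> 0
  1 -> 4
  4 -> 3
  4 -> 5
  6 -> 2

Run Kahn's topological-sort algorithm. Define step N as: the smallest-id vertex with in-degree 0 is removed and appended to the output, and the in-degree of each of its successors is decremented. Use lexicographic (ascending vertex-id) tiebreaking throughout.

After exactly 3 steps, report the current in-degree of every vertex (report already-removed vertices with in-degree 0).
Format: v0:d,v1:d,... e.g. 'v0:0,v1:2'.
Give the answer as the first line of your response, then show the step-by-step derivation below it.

v0:0,v1:0,v2:1,v3:0,v4:0,v5:0,v6:0

step 1: output 1; order=[1]; indeg=(0,0,1,1,0,1,0)
step 2: output 0; order=[1,0]; indeg=(0,0,1,1,0,1,0)
step 3: output 4; order=[1,0,4]; indeg=(0,0,1,0,0,0,0)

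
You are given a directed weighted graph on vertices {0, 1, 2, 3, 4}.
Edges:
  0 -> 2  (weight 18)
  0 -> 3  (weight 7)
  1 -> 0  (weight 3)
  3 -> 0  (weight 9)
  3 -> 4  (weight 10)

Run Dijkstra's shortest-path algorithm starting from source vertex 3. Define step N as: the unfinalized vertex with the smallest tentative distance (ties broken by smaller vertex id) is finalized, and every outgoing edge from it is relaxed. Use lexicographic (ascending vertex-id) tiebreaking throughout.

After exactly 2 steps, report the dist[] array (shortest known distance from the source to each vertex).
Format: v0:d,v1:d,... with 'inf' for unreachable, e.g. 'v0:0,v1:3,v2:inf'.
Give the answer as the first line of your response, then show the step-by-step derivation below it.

v0:9,v1:inf,v2:27,v3:0,v4:10

step 1: dist = v0:9,v1:inf,v2:inf,v3:0,v4:10
step 2: dist = v0:9,v1:inf,v2:27,v3:0,v4:10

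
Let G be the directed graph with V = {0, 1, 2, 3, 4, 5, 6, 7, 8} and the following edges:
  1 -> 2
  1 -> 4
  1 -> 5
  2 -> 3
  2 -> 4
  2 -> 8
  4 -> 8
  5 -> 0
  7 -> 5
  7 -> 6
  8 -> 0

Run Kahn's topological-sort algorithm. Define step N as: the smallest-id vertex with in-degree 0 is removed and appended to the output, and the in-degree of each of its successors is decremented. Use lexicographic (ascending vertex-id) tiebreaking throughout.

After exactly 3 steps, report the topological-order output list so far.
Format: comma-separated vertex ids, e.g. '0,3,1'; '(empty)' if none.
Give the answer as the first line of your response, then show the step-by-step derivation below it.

1,2,3

step 1: output 1; order=[1]; indeg=(2,0,0,1,1,1,1,0,2)
step 2: output 2; order=[1,2]; indeg=(2,0,0,0,0,1,1,0,1)
step 3: output 3; order=[1,2,3]; indeg=(2,0,0,0,0,1,1,0,1)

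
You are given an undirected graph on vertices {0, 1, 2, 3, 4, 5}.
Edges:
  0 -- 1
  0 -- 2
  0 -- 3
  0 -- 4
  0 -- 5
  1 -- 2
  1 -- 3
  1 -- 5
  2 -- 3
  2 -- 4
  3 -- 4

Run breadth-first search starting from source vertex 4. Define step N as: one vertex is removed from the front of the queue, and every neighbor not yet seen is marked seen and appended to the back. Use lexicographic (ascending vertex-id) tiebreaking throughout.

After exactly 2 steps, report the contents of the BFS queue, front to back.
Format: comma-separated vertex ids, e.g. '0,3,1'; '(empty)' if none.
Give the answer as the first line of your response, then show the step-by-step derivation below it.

2,3,1,5

step 1: dequeue 4; queue=[0,2,3]; order=4
step 2: dequeue 0; queue=[2,3,1,5]; order=4,0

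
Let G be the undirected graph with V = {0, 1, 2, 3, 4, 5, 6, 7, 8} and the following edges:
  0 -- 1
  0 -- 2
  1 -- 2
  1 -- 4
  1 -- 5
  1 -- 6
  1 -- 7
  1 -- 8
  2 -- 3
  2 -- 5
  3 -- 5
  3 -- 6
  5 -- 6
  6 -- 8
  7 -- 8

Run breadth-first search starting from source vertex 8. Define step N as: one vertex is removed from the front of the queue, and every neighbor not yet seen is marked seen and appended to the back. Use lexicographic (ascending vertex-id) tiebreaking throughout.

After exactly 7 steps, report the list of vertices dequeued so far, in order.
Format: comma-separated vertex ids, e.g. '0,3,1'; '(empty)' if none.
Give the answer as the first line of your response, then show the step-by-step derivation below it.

8,1,6,7,0,2,4

step 1: dequeue 8; queue=[1,6,7]; order=8
step 2: dequeue 1; queue=[6,7,0,2,4,5]; order=8,1
step 3: dequeue 6; queue=[7,0,2,4,5,3]; order=8,1,6
step 4: dequeue 7; queue=[0,2,4,5,3]; order=8,1,6,7
step 5: dequeue 0; queue=[2,4,5,3]; order=8,1,6,7,0
step 6: dequeue 2; queue=[4,5,3]; order=8,1,6,7,0,2
step 7: dequeue 4; queue=[5,3]; order=8,1,6,7,0,2,4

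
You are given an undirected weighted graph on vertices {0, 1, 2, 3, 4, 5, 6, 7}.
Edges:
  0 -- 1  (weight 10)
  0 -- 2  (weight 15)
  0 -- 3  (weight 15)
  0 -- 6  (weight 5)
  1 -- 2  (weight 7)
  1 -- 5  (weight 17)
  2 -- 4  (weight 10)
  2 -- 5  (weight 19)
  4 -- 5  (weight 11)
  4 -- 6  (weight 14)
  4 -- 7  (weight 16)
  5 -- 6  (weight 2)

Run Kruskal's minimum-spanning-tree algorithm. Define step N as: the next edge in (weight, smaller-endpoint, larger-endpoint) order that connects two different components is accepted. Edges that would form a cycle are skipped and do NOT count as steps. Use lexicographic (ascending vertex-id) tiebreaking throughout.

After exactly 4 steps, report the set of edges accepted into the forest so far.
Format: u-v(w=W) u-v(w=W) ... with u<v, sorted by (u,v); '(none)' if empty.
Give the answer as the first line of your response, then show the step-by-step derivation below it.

0-1(w=10) 0-6(w=5) 1-2(w=7) 5-6(w=2)

step 1: add edge 5-6 (w=2); MST = {5-6(w=2)}
step 2: add edge 0-6 (w=5); MST = {0-6(w=5) 5-6(w=2)}
step 3: add edge 1-2 (w=7); MST = {0-6(w=5) 1-2(w=7) 5-6(w=2)}
step 4: add edge 0-1 (w=10); MST = {0-1(w=10) 0-6(w=5) 1-2(w=7) 5-6(w=2)}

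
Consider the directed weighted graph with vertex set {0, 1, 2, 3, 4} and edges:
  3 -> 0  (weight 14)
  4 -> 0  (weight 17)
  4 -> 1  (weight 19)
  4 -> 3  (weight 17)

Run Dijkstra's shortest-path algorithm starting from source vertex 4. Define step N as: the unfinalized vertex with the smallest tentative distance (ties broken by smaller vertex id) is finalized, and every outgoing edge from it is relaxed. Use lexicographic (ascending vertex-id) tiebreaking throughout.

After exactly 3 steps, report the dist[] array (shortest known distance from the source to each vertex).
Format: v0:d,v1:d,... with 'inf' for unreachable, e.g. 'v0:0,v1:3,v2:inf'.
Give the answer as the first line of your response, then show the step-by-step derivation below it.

v0:17,v1:19,v2:inf,v3:17,v4:0

step 1: dist = v0:17,v1:19,v2:inf,v3:17,v4:0
step 2: dist = v0:17,v1:19,v2:inf,v3:17,v4:0
step 3: dist = v0:17,v1:19,v2:inf,v3:17,v4:0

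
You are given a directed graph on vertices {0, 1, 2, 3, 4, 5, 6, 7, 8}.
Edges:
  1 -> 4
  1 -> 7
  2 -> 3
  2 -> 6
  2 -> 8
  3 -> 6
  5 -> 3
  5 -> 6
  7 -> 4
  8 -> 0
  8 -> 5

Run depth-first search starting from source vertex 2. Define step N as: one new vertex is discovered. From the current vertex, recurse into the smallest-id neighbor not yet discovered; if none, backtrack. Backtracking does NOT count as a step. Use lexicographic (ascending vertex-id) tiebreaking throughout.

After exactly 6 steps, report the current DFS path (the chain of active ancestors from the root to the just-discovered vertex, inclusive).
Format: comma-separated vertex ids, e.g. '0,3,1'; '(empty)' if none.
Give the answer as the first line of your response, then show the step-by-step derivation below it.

2,8,5

step 1: discover 2; path=2; order=2
step 2: discover 3; path=2>3; order=2,3
step 3: discover 6; path=2>3>6; order=2,3,6
step 4: discover 8; path=2>8; order=2,3,6,8
step 5: discover 0; path=2>8>0; order=2,3,6,8,0
step 6: discover 5; path=2>8>5; order=2,3,6,8,0,5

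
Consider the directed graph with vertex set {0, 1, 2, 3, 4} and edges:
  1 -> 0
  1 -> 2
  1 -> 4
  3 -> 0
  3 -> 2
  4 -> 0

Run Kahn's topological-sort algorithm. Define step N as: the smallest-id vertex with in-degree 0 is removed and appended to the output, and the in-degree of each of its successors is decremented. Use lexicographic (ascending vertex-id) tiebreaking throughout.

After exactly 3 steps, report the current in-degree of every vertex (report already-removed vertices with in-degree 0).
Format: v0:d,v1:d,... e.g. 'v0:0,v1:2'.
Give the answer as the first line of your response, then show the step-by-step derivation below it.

v0:1,v1:0,v2:0,v3:0,v4:0

step 1: output 1; order=[1]; indeg=(2,0,1,0,0)
step 2: output 3; order=[1,3]; indeg=(1,0,0,0,0)
step 3: output 2; order=[1,3,2]; indeg=(1,0,0,0,0)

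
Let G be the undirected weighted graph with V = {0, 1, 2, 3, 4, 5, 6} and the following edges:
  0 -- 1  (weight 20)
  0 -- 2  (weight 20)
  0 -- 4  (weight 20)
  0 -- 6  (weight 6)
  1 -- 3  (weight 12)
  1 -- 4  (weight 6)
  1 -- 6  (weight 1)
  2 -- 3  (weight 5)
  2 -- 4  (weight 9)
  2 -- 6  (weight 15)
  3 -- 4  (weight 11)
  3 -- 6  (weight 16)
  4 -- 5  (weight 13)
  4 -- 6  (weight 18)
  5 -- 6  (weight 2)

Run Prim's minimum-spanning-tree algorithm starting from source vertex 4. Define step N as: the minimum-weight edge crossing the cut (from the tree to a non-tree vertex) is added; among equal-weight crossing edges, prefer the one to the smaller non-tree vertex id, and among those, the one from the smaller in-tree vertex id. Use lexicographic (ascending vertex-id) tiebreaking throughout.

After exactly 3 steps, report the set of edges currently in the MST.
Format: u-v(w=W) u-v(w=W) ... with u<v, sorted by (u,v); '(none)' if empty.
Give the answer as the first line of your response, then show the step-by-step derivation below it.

1-4(w=6) 1-6(w=1) 5-6(w=2)

step 1: add edge 1-4 (w=6); MST = {1-4(w=6)}
step 2: add edge 1-6 (w=1); MST = {1-4(w=6) 1-6(w=1)}
step 3: add edge 5-6 (w=2); MST = {1-4(w=6) 1-6(w=1) 5-6(w=2)}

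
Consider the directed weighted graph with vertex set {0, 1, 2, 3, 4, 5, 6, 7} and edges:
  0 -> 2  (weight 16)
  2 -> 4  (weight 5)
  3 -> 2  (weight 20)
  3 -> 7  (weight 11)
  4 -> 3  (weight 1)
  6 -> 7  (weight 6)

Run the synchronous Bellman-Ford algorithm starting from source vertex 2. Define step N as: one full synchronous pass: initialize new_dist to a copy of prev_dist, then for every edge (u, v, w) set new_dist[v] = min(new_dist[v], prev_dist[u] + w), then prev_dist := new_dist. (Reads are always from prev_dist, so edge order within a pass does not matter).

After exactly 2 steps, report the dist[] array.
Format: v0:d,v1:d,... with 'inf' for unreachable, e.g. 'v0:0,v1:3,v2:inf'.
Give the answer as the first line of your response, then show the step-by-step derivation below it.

v0:inf,v1:inf,v2:0,v3:6,v4:5,v5:inf,v6:inf,v7:inf

step 1: dist = v0:inf,v1:inf,v2:0,v3:inf,v4:5,v5:inf,v6:inf,v7:inf
step 2: dist = v0:inf,v1:inf,v2:0,v3:6,v4:5,v5:inf,v6:inf,v7:inf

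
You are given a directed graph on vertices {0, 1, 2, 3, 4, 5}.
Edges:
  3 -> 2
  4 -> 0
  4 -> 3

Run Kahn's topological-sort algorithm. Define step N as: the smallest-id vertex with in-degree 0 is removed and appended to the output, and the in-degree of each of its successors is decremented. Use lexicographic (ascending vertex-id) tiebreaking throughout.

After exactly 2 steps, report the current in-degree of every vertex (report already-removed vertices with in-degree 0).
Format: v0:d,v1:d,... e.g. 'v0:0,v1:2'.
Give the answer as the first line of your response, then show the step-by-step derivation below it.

v0:0,v1:0,v2:1,v3:0,v4:0,v5:0

step 1: output 1; order=[1]; indeg=(1,0,1,1,0,0)
step 2: output 4; order=[1,4]; indeg=(0,0,1,0,0,0)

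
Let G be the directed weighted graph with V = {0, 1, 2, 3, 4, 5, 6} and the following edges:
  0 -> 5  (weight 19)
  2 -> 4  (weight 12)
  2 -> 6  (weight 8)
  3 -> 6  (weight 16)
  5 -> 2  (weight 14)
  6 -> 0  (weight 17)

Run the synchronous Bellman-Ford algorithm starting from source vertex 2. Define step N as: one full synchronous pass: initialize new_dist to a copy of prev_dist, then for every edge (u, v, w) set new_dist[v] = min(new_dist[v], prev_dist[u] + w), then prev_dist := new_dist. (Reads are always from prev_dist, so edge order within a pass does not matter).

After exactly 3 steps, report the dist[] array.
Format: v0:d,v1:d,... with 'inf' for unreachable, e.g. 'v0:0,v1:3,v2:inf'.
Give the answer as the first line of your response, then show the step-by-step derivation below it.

v0:25,v1:inf,v2:0,v3:inf,v4:12,v5:44,v6:8

step 1: dist = v0:inf,v1:inf,v2:0,v3:inf,v4:12,v5:inf,v6:8
step 2: dist = v0:25,v1:inf,v2:0,v3:inf,v4:12,v5:inf,v6:8
step 3: dist = v0:25,v1:inf,v2:0,v3:inf,v4:12,v5:44,v6:8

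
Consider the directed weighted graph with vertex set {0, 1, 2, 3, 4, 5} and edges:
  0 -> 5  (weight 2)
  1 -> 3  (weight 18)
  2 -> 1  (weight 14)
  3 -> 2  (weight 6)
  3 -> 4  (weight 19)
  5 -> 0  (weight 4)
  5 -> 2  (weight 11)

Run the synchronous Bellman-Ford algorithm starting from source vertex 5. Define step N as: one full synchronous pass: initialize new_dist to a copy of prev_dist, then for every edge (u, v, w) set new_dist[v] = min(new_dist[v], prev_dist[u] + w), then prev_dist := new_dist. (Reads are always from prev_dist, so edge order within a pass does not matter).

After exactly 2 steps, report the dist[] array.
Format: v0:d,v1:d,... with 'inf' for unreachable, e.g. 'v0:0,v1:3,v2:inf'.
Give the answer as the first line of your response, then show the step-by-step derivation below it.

v0:4,v1:25,v2:11,v3:inf,v4:inf,v5:0

step 1: dist = v0:4,v1:inf,v2:11,v3:inf,v4:inf,v5:0
step 2: dist = v0:4,v1:25,v2:11,v3:inf,v4:inf,v5:0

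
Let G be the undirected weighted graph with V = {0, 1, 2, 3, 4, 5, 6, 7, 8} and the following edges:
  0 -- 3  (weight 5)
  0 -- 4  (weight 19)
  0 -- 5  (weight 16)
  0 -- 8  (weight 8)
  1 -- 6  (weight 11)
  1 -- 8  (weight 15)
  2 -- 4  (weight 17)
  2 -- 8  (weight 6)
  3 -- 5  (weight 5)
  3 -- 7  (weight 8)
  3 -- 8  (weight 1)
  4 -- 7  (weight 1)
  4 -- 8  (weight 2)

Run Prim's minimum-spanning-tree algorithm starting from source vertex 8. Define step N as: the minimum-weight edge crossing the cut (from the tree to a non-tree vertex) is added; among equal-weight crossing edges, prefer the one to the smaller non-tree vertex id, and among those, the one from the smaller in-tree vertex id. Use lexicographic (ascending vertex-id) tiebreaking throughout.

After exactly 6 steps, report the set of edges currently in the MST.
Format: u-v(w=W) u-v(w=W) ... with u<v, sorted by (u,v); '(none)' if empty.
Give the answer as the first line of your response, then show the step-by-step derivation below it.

0-3(w=5) 2-8(w=6) 3-5(w=5) 3-8(w=1) 4-7(w=1) 4-8(w=2)

step 1: add edge 3-8 (w=1); MST = {3-8(w=1)}
step 2: add edge 4-8 (w=2); MST = {3-8(w=1) 4-8(w=2)}
step 3: add edge 4-7 (w=1); MST = {3-8(w=1) 4-7(w=1) 4-8(w=2)}
step 4: add edge 0-3 (w=5); MST = {0-3(w=5) 3-8(w=1) 4-7(w=1) 4-8(w=2)}
step 5: add edge 3-5 (w=5); MST = {0-3(w=5) 3-5(w=5) 3-8(w=1) 4-7(w=1) 4-8(w=2)}
step 6: add edge 2-8 (w=6); MST = {0-3(w=5) 2-8(w=6) 3-5(w=5) 3-8(w=1) 4-7(w=1) 4-8(w=2)}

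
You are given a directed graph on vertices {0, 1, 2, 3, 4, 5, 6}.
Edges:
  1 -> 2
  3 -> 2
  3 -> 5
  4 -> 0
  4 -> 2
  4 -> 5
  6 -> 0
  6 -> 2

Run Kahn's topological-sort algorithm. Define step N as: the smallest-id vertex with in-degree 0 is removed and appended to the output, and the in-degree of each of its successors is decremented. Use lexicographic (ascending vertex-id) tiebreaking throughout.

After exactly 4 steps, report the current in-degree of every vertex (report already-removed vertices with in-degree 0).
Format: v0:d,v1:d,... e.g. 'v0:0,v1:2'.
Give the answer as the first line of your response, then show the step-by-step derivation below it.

v0:1,v1:0,v2:1,v3:0,v4:0,v5:0,v6:0

step 1: output 1; order=[1]; indeg=(2,0,3,0,0,2,0)
step 2: output 3; order=[1,3]; indeg=(2,0,2,0,0,1,0)
step 3: output 4; order=[1,3,4]; indeg=(1,0,1,0,0,0,0)
step 4: output 5; order=[1,3,4,5]; indeg=(1,0,1,0,0,0,0)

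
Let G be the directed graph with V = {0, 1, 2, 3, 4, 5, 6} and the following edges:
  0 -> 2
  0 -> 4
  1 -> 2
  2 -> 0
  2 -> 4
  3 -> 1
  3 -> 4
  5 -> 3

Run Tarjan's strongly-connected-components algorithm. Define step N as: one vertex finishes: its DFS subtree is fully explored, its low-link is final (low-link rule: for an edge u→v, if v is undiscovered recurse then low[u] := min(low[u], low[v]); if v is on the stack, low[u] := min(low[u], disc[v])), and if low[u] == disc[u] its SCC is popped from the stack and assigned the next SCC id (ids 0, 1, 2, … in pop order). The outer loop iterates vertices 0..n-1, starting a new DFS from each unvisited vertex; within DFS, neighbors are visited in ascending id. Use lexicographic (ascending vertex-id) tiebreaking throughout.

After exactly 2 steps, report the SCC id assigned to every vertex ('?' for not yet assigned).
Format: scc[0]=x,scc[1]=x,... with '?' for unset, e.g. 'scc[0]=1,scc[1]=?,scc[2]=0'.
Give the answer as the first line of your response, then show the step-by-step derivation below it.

scc[0]=?,scc[1]=?,scc[2]=?,scc[3]=?,scc[4]=0,scc[5]=?,scc[6]=?

step 1: low=(low[0]=0,low[1]=?,low[2]=0,low[3]=?,low[4]=2,low[5]=?,low[6]=?); scc=(scc[0]=?,scc[1]=?,scc[2]=?,scc[3]=?,scc[4]=0,scc[5]=?,scc[6]=?)
step 2: low=(low[0]=0,low[1]=?,low[2]=0,low[3]=?,low[4]=2,low[5]=?,low[6]=?); scc=(scc[0]=?,scc[1]=?,scc[2]=?,scc[3]=?,scc[4]=0,scc[5]=?,scc[6]=?)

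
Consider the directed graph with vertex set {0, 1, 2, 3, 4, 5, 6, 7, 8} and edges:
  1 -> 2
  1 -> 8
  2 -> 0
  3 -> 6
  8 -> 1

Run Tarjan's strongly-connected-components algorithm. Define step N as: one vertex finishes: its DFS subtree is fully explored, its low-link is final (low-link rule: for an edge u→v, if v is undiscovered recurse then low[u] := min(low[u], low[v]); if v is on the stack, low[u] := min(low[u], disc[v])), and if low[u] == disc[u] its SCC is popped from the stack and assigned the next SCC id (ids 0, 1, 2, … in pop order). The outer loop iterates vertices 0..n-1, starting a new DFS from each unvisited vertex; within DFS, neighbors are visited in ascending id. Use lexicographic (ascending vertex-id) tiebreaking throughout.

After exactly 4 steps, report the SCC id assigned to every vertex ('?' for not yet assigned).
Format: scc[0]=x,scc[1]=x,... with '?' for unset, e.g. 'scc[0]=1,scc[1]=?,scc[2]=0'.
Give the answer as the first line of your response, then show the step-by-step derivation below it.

scc[0]=0,scc[1]=2,scc[2]=1,scc[3]=?,scc[4]=?,scc[5]=?,scc[6]=?,scc[7]=?,scc[8]=2

step 1: low=(low[0]=0,low[1]=?,low[2]=?,low[3]=?,low[4]=?,low[5]=?,low[6]=?,low[7]=?,low[8]=?); scc=(scc[0]=0,scc[1]=?,scc[2]=?,scc[3]=?,scc[4]=?,scc[5]=?,scc[6]=?,scc[7]=?,scc[8]=?)
step 2: low=(low[0]=0,low[1]=1,low[2]=2,low[3]=?,low[4]=?,low[5]=?,low[6]=?,low[7]=?,low[8]=?); scc=(scc[0]=0,scc[1]=?,scc[2]=1,scc[3]=?,scc[4]=?,scc[5]=?,scc[6]=?,scc[7]=?,scc[8]=?)
step 3: low=(low[0]=0,low[1]=1,low[2]=2,low[3]=?,low[4]=?,low[5]=?,low[6]=?,low[7]=?,low[8]=1); scc=(scc[0]=0,scc[1]=?,scc[2]=1,scc[3]=?,scc[4]=?,scc[5]=?,scc[6]=?,scc[7]=?,scc[8]=?)
step 4: low=(low[0]=0,low[1]=1,low[2]=2,low[3]=?,low[4]=?,low[5]=?,low[6]=?,low[7]=?,low[8]=1); scc=(scc[0]=0,scc[1]=2,scc[2]=1,scc[3]=?,scc[4]=?,scc[5]=?,scc[6]=?,scc[7]=?,scc[8]=2)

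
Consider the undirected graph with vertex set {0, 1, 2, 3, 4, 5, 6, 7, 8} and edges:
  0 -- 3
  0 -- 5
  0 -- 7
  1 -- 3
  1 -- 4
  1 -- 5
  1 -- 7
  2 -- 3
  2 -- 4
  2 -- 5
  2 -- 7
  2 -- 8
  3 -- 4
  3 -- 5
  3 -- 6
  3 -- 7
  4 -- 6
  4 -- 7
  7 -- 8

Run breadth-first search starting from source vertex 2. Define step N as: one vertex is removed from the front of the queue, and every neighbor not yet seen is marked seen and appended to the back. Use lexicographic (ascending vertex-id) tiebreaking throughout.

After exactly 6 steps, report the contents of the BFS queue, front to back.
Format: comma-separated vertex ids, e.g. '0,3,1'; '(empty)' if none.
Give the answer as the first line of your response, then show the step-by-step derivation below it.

0,1,6

step 1: dequeue 2; queue=[3,4,5,7,8]; order=2
step 2: dequeue 3; queue=[4,5,7,8,0,1,6]; order=2,3
step 3: dequeue 4; queue=[5,7,8,0,1,6]; order=2,3,4
step 4: dequeue 5; queue=[7,8,0,1,6]; order=2,3,4,5
step 5: dequeue 7; queue=[8,0,1,6]; order=2,3,4,5,7
step 6: dequeue 8; queue=[0,1,6]; order=2,3,4,5,7,8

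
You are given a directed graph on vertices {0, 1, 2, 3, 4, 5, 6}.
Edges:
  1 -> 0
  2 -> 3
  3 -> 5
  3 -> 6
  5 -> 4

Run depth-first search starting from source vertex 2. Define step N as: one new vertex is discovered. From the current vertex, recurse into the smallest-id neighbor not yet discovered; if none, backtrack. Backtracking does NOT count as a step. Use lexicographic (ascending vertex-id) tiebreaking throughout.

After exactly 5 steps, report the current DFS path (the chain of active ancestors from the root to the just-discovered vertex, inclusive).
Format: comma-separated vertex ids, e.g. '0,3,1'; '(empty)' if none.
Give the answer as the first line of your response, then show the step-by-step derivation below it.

2,3,6

step 1: discover 2; path=2; order=2
step 2: discover 3; path=2>3; order=2,3
step 3: discover 5; path=2>3>5; order=2,3,5
step 4: discover 4; path=2>3>5>4; order=2,3,5,4
step 5: discover 6; path=2>3>6; order=2,3,5,4,6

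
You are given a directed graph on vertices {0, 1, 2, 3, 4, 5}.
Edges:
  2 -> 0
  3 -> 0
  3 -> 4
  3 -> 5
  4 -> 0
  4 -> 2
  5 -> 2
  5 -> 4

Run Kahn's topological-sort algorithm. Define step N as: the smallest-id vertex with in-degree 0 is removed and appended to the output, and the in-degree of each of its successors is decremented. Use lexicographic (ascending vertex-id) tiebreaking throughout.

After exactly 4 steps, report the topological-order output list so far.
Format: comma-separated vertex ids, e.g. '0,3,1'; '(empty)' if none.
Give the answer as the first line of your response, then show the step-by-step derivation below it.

1,3,5,4

step 1: output 1; order=[1]; indeg=(3,0,2,0,2,1)
step 2: output 3; order=[1,3]; indeg=(2,0,2,0,1,0)
step 3: output 5; order=[1,3,5]; indeg=(2,0,1,0,0,0)
step 4: output 4; order=[1,3,5,4]; indeg=(1,0,0,0,0,0)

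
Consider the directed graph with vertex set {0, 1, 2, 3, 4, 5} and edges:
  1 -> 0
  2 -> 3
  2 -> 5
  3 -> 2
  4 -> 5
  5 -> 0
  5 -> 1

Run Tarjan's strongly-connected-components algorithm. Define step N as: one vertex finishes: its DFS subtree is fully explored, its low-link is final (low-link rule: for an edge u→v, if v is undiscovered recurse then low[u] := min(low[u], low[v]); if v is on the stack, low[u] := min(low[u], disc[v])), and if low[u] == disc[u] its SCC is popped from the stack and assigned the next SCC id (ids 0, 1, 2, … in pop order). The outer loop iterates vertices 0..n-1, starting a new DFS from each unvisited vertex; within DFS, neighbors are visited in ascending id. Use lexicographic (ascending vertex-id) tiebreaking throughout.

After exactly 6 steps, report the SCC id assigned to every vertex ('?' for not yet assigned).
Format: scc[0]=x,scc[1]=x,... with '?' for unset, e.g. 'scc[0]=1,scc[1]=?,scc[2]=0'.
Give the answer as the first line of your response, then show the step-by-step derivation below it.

scc[0]=0,scc[1]=1,scc[2]=3,scc[3]=3,scc[4]=4,scc[5]=2

step 1: low=(low[0]=0,low[1]=?,low[2]=?,low[3]=?,low[4]=?,low[5]=?); scc=(scc[0]=0,scc[1]=?,scc[2]=?,scc[3]=?,scc[4]=?,scc[5]=?)
step 2: low=(low[0]=0,low[1]=1,low[2]=?,low[3]=?,low[4]=?,low[5]=?); scc=(scc[0]=0,scc[1]=1,scc[2]=?,scc[3]=?,scc[4]=?,scc[5]=?)
step 3: low=(low[0]=0,low[1]=1,low[2]=2,low[3]=2,low[4]=?,low[5]=?); scc=(scc[0]=0,scc[1]=1,scc[2]=?,scc[3]=?,scc[4]=?,scc[5]=?)
step 4: low=(low[0]=0,low[1]=1,low[2]=2,low[3]=2,low[4]=?,low[5]=4); scc=(scc[0]=0,scc[1]=1,scc[2]=?,scc[3]=?,scc[4]=?,scc[5]=2)
step 5: low=(low[0]=0,low[1]=1,low[2]=2,low[3]=2,low[4]=?,low[5]=4); scc=(scc[0]=0,scc[1]=1,scc[2]=3,scc[3]=3,scc[4]=?,scc[5]=2)
step 6: low=(low[0]=0,low[1]=1,low[2]=2,low[3]=2,low[4]=5,low[5]=4); scc=(scc[0]=0,scc[1]=1,scc[2]=3,scc[3]=3,scc[4]=4,scc[5]=2)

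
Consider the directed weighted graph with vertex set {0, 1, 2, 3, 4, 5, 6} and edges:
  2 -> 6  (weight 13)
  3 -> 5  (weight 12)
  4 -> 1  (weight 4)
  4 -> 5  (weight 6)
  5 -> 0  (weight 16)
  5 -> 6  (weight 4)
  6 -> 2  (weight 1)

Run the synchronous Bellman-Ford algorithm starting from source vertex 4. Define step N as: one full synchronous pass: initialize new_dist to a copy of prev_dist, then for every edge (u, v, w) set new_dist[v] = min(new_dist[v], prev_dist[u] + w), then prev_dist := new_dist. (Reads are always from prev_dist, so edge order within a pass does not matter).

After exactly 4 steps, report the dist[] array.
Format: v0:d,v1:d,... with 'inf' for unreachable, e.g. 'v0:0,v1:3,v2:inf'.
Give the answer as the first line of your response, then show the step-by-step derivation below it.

v0:22,v1:4,v2:11,v3:inf,v4:0,v5:6,v6:10

step 1: dist = v0:inf,v1:4,v2:inf,v3:inf,v4:0,v5:6,v6:inf
step 2: dist = v0:22,v1:4,v2:inf,v3:inf,v4:0,v5:6,v6:10
step 3: dist = v0:22,v1:4,v2:11,v3:inf,v4:0,v5:6,v6:10
step 4: dist = v0:22,v1:4,v2:11,v3:inf,v4:0,v5:6,v6:10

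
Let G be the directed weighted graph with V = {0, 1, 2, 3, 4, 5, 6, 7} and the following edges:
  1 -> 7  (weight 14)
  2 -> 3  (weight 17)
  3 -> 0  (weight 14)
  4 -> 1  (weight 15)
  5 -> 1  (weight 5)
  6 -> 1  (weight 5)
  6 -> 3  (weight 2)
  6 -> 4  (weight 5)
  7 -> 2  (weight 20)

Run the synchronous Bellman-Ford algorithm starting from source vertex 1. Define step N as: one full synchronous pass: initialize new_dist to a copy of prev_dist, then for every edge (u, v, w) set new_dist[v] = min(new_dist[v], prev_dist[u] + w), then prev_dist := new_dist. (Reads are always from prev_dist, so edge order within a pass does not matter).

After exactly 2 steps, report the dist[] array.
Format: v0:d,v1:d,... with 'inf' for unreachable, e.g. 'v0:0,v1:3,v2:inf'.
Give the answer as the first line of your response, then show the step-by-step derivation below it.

v0:inf,v1:0,v2:34,v3:inf,v4:inf,v5:inf,v6:inf,v7:14

step 1: dist = v0:inf,v1:0,v2:inf,v3:inf,v4:inf,v5:inf,v6:inf,v7:14
step 2: dist = v0:inf,v1:0,v2:34,v3:inf,v4:inf,v5:inf,v6:inf,v7:14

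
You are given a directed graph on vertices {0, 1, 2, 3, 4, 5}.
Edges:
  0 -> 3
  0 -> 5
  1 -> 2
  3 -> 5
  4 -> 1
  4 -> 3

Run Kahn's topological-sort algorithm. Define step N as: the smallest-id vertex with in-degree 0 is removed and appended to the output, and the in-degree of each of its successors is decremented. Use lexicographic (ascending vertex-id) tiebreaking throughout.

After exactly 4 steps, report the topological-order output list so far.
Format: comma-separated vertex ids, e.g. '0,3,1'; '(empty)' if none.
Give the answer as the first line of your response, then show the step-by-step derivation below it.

0,4,1,2

step 1: output 0; order=[0]; indeg=(0,1,1,1,0,1)
step 2: output 4; order=[0,4]; indeg=(0,0,1,0,0,1)
step 3: output 1; order=[0,4,1]; indeg=(0,0,0,0,0,1)
step 4: output 2; order=[0,4,1,2]; indeg=(0,0,0,0,0,1)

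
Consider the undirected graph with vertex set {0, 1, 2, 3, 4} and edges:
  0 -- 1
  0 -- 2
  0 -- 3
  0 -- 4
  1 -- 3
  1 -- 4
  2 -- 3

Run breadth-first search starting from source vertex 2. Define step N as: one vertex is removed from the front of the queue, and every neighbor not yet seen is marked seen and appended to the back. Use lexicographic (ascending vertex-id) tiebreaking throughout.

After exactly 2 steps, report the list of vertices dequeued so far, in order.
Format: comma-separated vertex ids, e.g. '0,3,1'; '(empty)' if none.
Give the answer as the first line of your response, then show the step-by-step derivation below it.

2,0

step 1: dequeue 2; queue=[0,3]; order=2
step 2: dequeue 0; queue=[3,1,4]; order=2,0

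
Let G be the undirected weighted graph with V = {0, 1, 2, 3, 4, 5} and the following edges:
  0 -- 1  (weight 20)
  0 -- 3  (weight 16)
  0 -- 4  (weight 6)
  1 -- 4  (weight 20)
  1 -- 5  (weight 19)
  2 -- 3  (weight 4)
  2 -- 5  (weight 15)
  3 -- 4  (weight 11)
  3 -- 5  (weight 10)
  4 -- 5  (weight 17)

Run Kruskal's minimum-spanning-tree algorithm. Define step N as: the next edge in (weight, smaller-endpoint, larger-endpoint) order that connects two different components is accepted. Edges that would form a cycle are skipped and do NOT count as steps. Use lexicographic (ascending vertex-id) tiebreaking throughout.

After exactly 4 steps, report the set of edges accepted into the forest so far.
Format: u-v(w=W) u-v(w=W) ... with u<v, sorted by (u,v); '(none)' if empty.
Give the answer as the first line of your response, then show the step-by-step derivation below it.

0-4(w=6) 2-3(w=4) 3-4(w=11) 3-5(w=10)

step 1: add edge 2-3 (w=4); MST = {2-3(w=4)}
step 2: add edge 0-4 (w=6); MST = {0-4(w=6) 2-3(w=4)}
step 3: add edge 3-5 (w=10); MST = {0-4(w=6) 2-3(w=4) 3-5(w=10)}
step 4: add edge 3-4 (w=11); MST = {0-4(w=6) 2-3(w=4) 3-4(w=11) 3-5(w=10)}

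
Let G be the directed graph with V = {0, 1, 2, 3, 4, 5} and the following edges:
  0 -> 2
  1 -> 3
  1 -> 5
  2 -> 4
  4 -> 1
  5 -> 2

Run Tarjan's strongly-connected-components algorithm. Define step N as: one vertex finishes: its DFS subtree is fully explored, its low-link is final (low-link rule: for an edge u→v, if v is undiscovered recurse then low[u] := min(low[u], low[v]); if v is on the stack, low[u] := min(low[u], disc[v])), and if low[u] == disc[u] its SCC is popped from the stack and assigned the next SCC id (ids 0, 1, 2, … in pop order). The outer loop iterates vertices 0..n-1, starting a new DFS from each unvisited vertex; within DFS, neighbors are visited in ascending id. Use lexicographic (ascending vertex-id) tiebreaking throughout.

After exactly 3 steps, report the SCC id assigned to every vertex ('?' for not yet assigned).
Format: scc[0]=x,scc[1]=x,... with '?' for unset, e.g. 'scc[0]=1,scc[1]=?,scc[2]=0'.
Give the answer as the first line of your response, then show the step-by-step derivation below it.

scc[0]=?,scc[1]=?,scc[2]=?,scc[3]=0,scc[4]=?,scc[5]=?

step 1: low=(low[0]=0,low[1]=3,low[2]=1,low[3]=4,low[4]=2,low[5]=?); scc=(scc[0]=?,scc[1]=?,scc[2]=?,scc[3]=0,scc[4]=?,scc[5]=?)
step 2: low=(low[0]=0,low[1]=3,low[2]=1,low[3]=4,low[4]=2,low[5]=1); scc=(scc[0]=?,scc[1]=?,scc[2]=?,scc[3]=0,scc[4]=?,scc[5]=?)
step 3: low=(low[0]=0,low[1]=1,low[2]=1,low[3]=4,low[4]=2,low[5]=1); scc=(scc[0]=?,scc[1]=?,scc[2]=?,scc[3]=0,scc[4]=?,scc[5]=?)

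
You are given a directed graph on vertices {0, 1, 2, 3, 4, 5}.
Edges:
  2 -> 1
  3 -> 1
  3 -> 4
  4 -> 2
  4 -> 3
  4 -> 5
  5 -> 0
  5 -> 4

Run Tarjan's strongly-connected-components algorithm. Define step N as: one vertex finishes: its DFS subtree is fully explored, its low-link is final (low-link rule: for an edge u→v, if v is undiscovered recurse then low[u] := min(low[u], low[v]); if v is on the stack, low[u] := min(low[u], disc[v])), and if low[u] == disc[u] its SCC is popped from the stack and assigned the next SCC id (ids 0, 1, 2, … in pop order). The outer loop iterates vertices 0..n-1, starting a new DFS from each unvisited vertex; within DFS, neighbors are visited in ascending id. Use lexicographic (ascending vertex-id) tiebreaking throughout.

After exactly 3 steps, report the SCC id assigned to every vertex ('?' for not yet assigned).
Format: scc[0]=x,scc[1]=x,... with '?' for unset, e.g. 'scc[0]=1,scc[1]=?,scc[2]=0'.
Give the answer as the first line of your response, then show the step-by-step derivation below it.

scc[0]=0,scc[1]=1,scc[2]=2,scc[3]=?,scc[4]=?,scc[5]=?

step 1: low=(low[0]=0,low[1]=?,low[2]=?,low[3]=?,low[4]=?,low[5]=?); scc=(scc[0]=0,scc[1]=?,scc[2]=?,scc[3]=?,scc[4]=?,scc[5]=?)
step 2: low=(low[0]=0,low[1]=1,low[2]=?,low[3]=?,low[4]=?,low[5]=?); scc=(scc[0]=0,scc[1]=1,scc[2]=?,scc[3]=?,scc[4]=?,scc[5]=?)
step 3: low=(low[0]=0,low[1]=1,low[2]=2,low[3]=?,low[4]=?,low[5]=?); scc=(scc[0]=0,scc[1]=1,scc[2]=2,scc[3]=?,scc[4]=?,scc[5]=?)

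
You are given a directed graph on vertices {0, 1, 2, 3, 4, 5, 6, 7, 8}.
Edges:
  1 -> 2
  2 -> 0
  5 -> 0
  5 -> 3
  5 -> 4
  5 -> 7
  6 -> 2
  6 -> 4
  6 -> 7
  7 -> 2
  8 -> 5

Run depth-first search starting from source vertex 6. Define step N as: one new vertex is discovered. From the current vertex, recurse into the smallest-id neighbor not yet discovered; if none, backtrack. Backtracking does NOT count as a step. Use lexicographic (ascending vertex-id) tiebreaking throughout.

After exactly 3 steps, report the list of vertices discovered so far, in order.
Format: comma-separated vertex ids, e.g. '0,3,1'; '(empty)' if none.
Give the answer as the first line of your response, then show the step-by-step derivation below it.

6,2,0

step 1: discover 6; path=6; order=6
step 2: discover 2; path=6>2; order=6,2
step 3: discover 0; path=6>2>0; order=6,2,0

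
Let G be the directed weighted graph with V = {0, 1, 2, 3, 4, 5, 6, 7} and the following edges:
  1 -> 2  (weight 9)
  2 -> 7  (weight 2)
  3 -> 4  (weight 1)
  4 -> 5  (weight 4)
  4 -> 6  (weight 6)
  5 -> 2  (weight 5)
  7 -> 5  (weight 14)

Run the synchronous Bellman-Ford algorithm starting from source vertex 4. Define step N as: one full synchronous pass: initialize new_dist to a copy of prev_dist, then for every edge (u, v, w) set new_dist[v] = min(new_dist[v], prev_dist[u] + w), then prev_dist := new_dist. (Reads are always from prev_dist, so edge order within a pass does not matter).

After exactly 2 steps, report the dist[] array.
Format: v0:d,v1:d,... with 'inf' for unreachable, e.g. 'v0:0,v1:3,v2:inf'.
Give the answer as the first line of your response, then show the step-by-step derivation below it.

v0:inf,v1:inf,v2:9,v3:inf,v4:0,v5:4,v6:6,v7:inf

step 1: dist = v0:inf,v1:inf,v2:inf,v3:inf,v4:0,v5:4,v6:6,v7:inf
step 2: dist = v0:inf,v1:inf,v2:9,v3:inf,v4:0,v5:4,v6:6,v7:inf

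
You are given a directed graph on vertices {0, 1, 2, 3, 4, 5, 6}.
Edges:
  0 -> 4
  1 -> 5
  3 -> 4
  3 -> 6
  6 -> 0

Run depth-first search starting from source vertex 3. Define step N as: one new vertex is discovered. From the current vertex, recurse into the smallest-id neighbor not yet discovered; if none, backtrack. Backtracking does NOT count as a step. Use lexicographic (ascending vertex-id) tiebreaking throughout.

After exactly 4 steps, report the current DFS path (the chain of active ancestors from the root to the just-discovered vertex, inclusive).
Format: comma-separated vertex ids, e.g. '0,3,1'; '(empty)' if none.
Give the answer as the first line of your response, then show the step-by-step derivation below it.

3,6,0

step 1: discover 3; path=3; order=3
step 2: discover 4; path=3>4; order=3,4
step 3: discover 6; path=3>6; order=3,4,6
step 4: discover 0; path=3>6>0; order=3,4,6,0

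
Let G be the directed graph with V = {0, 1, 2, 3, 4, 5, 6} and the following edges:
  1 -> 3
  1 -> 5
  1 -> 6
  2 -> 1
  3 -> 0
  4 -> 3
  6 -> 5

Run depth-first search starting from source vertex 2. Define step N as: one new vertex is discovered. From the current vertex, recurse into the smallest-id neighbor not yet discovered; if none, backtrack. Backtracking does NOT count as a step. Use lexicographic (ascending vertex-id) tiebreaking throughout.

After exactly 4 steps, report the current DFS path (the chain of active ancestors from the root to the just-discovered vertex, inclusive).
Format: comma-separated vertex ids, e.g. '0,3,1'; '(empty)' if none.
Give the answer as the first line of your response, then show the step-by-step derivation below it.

2,1,3,0

step 1: discover 2; path=2; order=2
step 2: discover 1; path=2>1; order=2,1
step 3: discover 3; path=2>1>3; order=2,1,3
step 4: discover 0; path=2>1>3>0; order=2,1,3,0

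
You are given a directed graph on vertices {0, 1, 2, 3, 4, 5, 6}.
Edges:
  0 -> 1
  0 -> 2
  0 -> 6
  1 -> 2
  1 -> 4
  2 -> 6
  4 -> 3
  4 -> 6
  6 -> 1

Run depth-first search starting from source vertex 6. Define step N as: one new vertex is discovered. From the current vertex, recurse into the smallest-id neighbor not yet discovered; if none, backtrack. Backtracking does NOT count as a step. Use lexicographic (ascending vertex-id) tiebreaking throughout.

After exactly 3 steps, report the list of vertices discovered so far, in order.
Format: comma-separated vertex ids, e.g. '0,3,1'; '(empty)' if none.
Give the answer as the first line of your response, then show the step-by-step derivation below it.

6,1,2

step 1: discover 6; path=6; order=6
step 2: discover 1; path=6>1; order=6,1
step 3: discover 2; path=6>1>2; order=6,1,2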